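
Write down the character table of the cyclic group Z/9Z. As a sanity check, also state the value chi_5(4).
Character table of Z/9Z (irreps indexed chi_0,...,chi_8 with chi_k(m) = zeta_9^(k*m), zeta_9 = exp(2*pi*i/9)):
  irrep \ class  {0} (size 1)  {1} (size 1)    {2} (size 1)    {3} (size 1)    {4} (size 1)    {5} (size 1)    {6} (size 1)    {7} (size 1)    {8} (size 1)  
  chi_0          1             1               1               1               1               1               1               1               1             
  chi_1          1             exp(2*I*pi/9)   exp(4*I*pi/9)   exp(2*I*pi/3)   exp(8*I*pi/9)   exp(-8*I*pi/9)  exp(-2*I*pi/3)  exp(-4*I*pi/9)  exp(-2*I*pi/9)
  chi_2          1             exp(4*I*pi/9)   exp(8*I*pi/9)   exp(-2*I*pi/3)  exp(-2*I*pi/9)  exp(2*I*pi/9)   exp(2*I*pi/3)   exp(-8*I*pi/9)  exp(-4*I*pi/9)
  chi_3          1             exp(2*I*pi/3)   exp(-2*I*pi/3)  1               exp(2*I*pi/3)   exp(-2*I*pi/3)  1               exp(2*I*pi/3)   exp(-2*I*pi/3)
  chi_4          1             exp(8*I*pi/9)   exp(-2*I*pi/9)  exp(2*I*pi/3)   exp(-4*I*pi/9)  exp(4*I*pi/9)   exp(-2*I*pi/3)  exp(2*I*pi/9)   exp(-8*I*pi/9)
  chi_5          1             exp(-8*I*pi/9)  exp(2*I*pi/9)   exp(-2*I*pi/3)  exp(4*I*pi/9)   exp(-4*I*pi/9)  exp(2*I*pi/3)   exp(-2*I*pi/9)  exp(8*I*pi/9) 
  chi_6          1             exp(-2*I*pi/3)  exp(2*I*pi/3)   1               exp(-2*I*pi/3)  exp(2*I*pi/3)   1               exp(-2*I*pi/3)  exp(2*I*pi/3) 
  chi_7          1             exp(-4*I*pi/9)  exp(-8*I*pi/9)  exp(2*I*pi/3)   exp(2*I*pi/9)   exp(-2*I*pi/9)  exp(-2*I*pi/3)  exp(8*I*pi/9)   exp(4*I*pi/9) 
  chi_8          1             exp(-2*I*pi/9)  exp(-4*I*pi/9)  exp(-2*I*pi/3)  exp(-8*I*pi/9)  exp(8*I*pi/9)   exp(2*I*pi/3)   exp(4*I*pi/9)   exp(2*I*pi/9) 

Spot check: chi_5(4) = zeta_9^(5*4) = zeta_9^20 = exp(4*I*pi/9).

Z/9Z is abelian, so all 9 irreducible complex representations are 1-dimensional. They are given by chi_k(m) = zeta_9^(k*m) for k = 0,...,8. Row orthogonality: sum_m chi_k(m) conj(chi_l(m)) = 9 * [k = l].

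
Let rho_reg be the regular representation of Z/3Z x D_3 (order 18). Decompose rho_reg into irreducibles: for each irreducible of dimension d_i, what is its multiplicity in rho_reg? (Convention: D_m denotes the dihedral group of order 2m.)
Each irreducible V_i of dimension d_i appears with multiplicity d_i, i.e. rho_reg = (direct sum over all irreducibles V_i) d_i V_i. The irreducible dimensions for Z/3Z x D_3 are 1, 1, 1, 1, 1, 1, 2, 2, 2: 6 irreducibles of dimension 1, each with multiplicity 1; 3 irreducibles of dimension 2, each with multiplicity 2. Total dimension 6*1*1 + 3*2*2 = 18 = |G|.

Why: General theorem: in the regular representation of a finite group G, each irreducible appears with multiplicity equal to its dimension. Check: dim(rho_reg) = sum d_i^2 = 1 + 1 + 1 + 1 + 1 + 1 + 4 + 4 + 4 = 18 = |G|.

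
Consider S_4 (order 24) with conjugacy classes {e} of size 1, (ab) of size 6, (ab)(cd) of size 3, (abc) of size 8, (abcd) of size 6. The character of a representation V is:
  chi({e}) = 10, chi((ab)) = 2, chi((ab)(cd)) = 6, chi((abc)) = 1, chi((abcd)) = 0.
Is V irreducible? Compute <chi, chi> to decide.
Not irreducible (reducible): <chi, chi> = 10 > 1.

Reasoning: <chi, chi> = (1/|G|) sum_C |C| * |chi(C)|^2 = (1/24)[1*|10|^2 + 6*|2|^2 + 3*|6|^2 + 8*|1|^2 + 6*|0|^2]
  = (1/24)[(100) + (24) + (108) + (8) + (0)] = 240/24 = 10.
A character is irreducible iff <chi, chi> = 1, so this representation is reducible.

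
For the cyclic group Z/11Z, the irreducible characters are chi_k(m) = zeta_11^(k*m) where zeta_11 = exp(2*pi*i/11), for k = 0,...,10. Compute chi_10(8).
chi_10(8) = zeta_11^80 = exp(6*I*pi/11)

Justification: chi_10(8) = zeta_11^(10*8) = zeta_11^80. Since zeta_11^11 = 1, this equals zeta_11^3 = exp(2*pi*i*3/11) = exp(6*I*pi/11).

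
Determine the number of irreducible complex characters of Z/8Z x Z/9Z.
72

Reasoning: The number of irreducible complex representations of a finite group equals its number of conjugacy classes. Z/8Z x Z/9Z is abelian of order 72, so every element is its own conjugacy class: 72 classes, so Z/8Z x Z/9Z (order 72) has exactly 72 irreducible complex representations.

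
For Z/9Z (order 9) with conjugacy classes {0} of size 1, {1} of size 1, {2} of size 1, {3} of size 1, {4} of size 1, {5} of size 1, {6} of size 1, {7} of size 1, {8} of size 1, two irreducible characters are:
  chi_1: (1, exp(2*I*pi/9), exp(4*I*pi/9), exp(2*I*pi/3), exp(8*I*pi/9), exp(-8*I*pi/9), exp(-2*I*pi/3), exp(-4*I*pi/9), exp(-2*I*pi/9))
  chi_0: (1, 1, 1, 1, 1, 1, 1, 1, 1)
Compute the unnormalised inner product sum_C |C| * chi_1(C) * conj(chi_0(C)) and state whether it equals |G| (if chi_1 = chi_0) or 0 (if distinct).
Sum = 0; so <chi_1, chi_0> = 0 (distinct irreducibles are orthogonal).

Argument: Compute term by term over conjugacy classes (|C| * chi_1(C) * conj(chi_0(C))):
  1*(1)*conj(1) + 1*(exp(2*I*pi/9))*conj(1) + 1*(exp(4*I*pi/9))*conj(1) + 1*(exp(2*I*pi/3))*conj(1) + 1*(exp(8*I*pi/9))*conj(1) + 1*(exp(-8*I*pi/9))*conj(1) + 1*(exp(-2*I*pi/3))*conj(1) + 1*(exp(-4*I*pi/9))*conj(1) + 1*(exp(-2*I*pi/9))*conj(1)
  = (1) + (exp(2*I*pi/9)) + (exp(4*I*pi/9)) + (exp(2*I*pi/3)) + (exp(8*I*pi/9)) + (exp(-8*I*pi/9)) + (exp(-2*I*pi/3)) + (exp(-4*I*pi/9)) + (exp(-2*I*pi/9))
  = 0.
(Exp terms are combined using exp(i*s)*conj(exp(i*t)) = exp(i*(s-t)), and sums of them are collapsed using the identity that for every m > 1 the m distinct m-th roots of unity sum to 0, e.g. 1 + exp(2*I*pi/3) + exp(-2*I*pi/3) = 0.)
Dividing by |G| = 9 gives 0/9 = 0, matching the row-orthogonality relation <chi_1, chi_0> = [chi_1 = chi_0].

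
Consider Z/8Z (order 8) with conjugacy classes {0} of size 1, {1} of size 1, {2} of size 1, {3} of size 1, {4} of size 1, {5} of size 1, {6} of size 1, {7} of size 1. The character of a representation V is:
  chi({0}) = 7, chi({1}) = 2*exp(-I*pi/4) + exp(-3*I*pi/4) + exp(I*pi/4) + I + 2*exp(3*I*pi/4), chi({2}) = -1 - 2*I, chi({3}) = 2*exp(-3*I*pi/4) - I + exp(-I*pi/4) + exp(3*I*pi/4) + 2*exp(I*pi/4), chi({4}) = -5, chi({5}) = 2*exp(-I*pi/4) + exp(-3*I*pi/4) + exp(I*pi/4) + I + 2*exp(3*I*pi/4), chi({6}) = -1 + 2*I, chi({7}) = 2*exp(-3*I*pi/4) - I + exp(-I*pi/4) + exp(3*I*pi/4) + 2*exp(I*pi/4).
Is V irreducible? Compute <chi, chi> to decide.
Not irreducible (reducible): <chi, chi> = 11 > 1.

Explanation: <chi, chi> = (1/|G|) sum_C |C| * |chi(C)|^2 = (1/8)[1*|7|^2 + 1*|2*exp(-I*pi/4) + exp(-3*I*pi/4) + exp(I*pi/4) + I + 2*exp(3*I*pi/4)|^2 + 1*|-1 - 2*I|^2 + 1*|2*exp(-3*I*pi/4) - I + exp(-I*pi/4) + exp(3*I*pi/4) + 2*exp(I*pi/4)|^2 + 1*|-5|^2 + 1*|2*exp(-I*pi/4) + exp(-3*I*pi/4) + exp(I*pi/4) + I + 2*exp(3*I*pi/4)|^2 + 1*|-1 + 2*I|^2 + 1*|2*exp(-3*I*pi/4) - I + exp(-I*pi/4) + exp(3*I*pi/4) + 2*exp(I*pi/4)|^2]
  = (1/8)[(49) + (1) + (5) + (1) + (25) + (1) + (5) + (1)] = 88/8 = 11.
(Exp terms are combined using exp(i*s)*conj(exp(i*t)) = exp(i*(s-t)), and sums of them are collapsed using the identity that for every m > 1 the m distinct m-th roots of unity sum to 0, e.g. 1 + exp(2*I*pi/3) + exp(-2*I*pi/3) = 0.)
A character is irreducible iff <chi, chi> = 1, so this representation is reducible.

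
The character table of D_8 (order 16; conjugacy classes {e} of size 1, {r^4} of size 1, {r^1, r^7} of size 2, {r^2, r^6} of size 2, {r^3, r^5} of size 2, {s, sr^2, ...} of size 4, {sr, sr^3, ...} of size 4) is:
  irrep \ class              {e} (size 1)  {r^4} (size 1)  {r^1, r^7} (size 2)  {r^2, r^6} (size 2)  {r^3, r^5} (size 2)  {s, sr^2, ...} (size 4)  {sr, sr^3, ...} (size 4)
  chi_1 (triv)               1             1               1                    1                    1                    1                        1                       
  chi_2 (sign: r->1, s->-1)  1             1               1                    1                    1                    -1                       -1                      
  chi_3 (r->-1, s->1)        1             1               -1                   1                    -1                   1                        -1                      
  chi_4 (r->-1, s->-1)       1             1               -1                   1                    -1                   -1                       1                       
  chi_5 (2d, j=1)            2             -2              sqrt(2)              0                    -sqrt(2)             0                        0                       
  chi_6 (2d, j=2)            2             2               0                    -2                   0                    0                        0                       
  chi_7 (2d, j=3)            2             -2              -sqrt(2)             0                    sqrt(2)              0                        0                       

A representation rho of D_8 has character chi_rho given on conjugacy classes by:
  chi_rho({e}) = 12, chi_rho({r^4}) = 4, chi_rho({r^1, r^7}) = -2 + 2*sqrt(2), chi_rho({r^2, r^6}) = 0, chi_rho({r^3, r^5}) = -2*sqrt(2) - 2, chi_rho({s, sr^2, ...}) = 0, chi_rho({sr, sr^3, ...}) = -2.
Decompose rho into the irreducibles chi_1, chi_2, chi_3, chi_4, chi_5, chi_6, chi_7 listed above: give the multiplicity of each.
Multiplicities: chi_1: 0, chi_2: 1, chi_3: 2, chi_4: 1, chi_5: 2, chi_6: 2, chi_7: 0.

Justification: Use <chi_rho, chi> = (1/|G|) sum_C |C| * chi_rho(C) * conj(chi(C)) with |G| = 16 for each irreducible chi in the table:
  <chi_rho, chi_1> = (1/16)[1*(12)*conj(1) + 1*(4)*conj(1) + 2*(-2 + 2*sqrt(2))*conj(1) + 2*(0)*conj(1) + 2*(-2*sqrt(2) - 2)*conj(1) + 4*(0)*conj(1) + 4*(-2)*conj(1)]
      = (1/16)[(12) + (4) + (-4 + 4*sqrt(2)) + (0) + (-4*sqrt(2) - 4) + (0) + (-8)] = 0/16 = 0
  <chi_rho, chi_2> = (1/16)[1*(12)*conj(1) + 1*(4)*conj(1) + 2*(-2 + 2*sqrt(2))*conj(1) + 2*(0)*conj(1) + 2*(-2*sqrt(2) - 2)*conj(1) + 4*(0)*conj(-1) + 4*(-2)*conj(-1)]
      = (1/16)[(12) + (4) + (-4 + 4*sqrt(2)) + (0) + (-4*sqrt(2) - 4) + (0) + (8)] = 16/16 = 1
  <chi_rho, chi_3> = (1/16)[1*(12)*conj(1) + 1*(4)*conj(1) + 2*(-2 + 2*sqrt(2))*conj(-1) + 2*(0)*conj(1) + 2*(-2*sqrt(2) - 2)*conj(-1) + 4*(0)*conj(1) + 4*(-2)*conj(-1)]
      = (1/16)[(12) + (4) + (4 - 4*sqrt(2)) + (0) + (4 + 4*sqrt(2)) + (0) + (8)] = 32/16 = 2
  <chi_rho, chi_4> = (1/16)[1*(12)*conj(1) + 1*(4)*conj(1) + 2*(-2 + 2*sqrt(2))*conj(-1) + 2*(0)*conj(1) + 2*(-2*sqrt(2) - 2)*conj(-1) + 4*(0)*conj(-1) + 4*(-2)*conj(1)]
      = (1/16)[(12) + (4) + (4 - 4*sqrt(2)) + (0) + (4 + 4*sqrt(2)) + (0) + (-8)] = 16/16 = 1
  <chi_rho, chi_5> = (1/16)[1*(12)*conj(2) + 1*(4)*conj(-2) + 2*(-2 + 2*sqrt(2))*conj(sqrt(2)) + 2*(0)*conj(0) + 2*(-2*sqrt(2) - 2)*conj(-sqrt(2)) + 4*(0)*conj(0) + 4*(-2)*conj(0)]
      = (1/16)[(24) + (-8) + (8 - 4*sqrt(2)) + (0) + (4*sqrt(2) + 8) + (0) + (0)] = 32/16 = 2
  <chi_rho, chi_6> = (1/16)[1*(12)*conj(2) + 1*(4)*conj(2) + 2*(-2 + 2*sqrt(2))*conj(0) + 2*(0)*conj(-2) + 2*(-2*sqrt(2) - 2)*conj(0) + 4*(0)*conj(0) + 4*(-2)*conj(0)]
      = (1/16)[(24) + (8) + (0) + (0) + (0) + (0) + (0)] = 32/16 = 2
  <chi_rho, chi_7> = (1/16)[1*(12)*conj(2) + 1*(4)*conj(-2) + 2*(-2 + 2*sqrt(2))*conj(-sqrt(2)) + 2*(0)*conj(0) + 2*(-2*sqrt(2) - 2)*conj(sqrt(2)) + 4*(0)*conj(0) + 4*(-2)*conj(0)]
      = (1/16)[(24) + (-8) + (-8 + 4*sqrt(2)) + (0) + (-8 - 4*sqrt(2)) + (0) + (0)] = 0/16 = 0
Dimension check: dim(rho) = sum (mult * dim) = 0*1 + 1*1 + 2*1 + 1*1 + 2*2 + 2*2 + 0*2 = 12 = chi_rho(e) = 12.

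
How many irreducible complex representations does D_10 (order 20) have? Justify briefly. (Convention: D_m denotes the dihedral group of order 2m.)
8

Derivation: The number of irreducible complex representations of a finite group equals its number of conjugacy classes. D_10 has 8 conjugacy classes (n/2 + 3 for n even), so D_10 (order 20) has exactly 8 irreducible complex representations.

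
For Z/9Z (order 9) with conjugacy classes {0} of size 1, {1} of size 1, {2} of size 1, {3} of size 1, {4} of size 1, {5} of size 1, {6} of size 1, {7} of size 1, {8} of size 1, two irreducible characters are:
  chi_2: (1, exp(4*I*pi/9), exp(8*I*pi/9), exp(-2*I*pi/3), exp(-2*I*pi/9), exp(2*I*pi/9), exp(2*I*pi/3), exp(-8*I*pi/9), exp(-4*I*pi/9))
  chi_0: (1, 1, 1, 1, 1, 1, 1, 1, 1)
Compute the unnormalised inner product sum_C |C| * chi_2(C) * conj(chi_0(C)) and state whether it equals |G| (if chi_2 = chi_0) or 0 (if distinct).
Sum = 0; so <chi_2, chi_0> = 0 (distinct irreducibles are orthogonal).

Proof sketch: Compute term by term over conjugacy classes (|C| * chi_2(C) * conj(chi_0(C))):
  1*(1)*conj(1) + 1*(exp(4*I*pi/9))*conj(1) + 1*(exp(8*I*pi/9))*conj(1) + 1*(exp(-2*I*pi/3))*conj(1) + 1*(exp(-2*I*pi/9))*conj(1) + 1*(exp(2*I*pi/9))*conj(1) + 1*(exp(2*I*pi/3))*conj(1) + 1*(exp(-8*I*pi/9))*conj(1) + 1*(exp(-4*I*pi/9))*conj(1)
  = (1) + (exp(4*I*pi/9)) + (exp(8*I*pi/9)) + (exp(-2*I*pi/3)) + (exp(-2*I*pi/9)) + (exp(2*I*pi/9)) + (exp(2*I*pi/3)) + (exp(-8*I*pi/9)) + (exp(-4*I*pi/9))
  = 0.
(Exp terms are combined using exp(i*s)*conj(exp(i*t)) = exp(i*(s-t)), and sums of them are collapsed using the identity that for every m > 1 the m distinct m-th roots of unity sum to 0, e.g. 1 + exp(2*I*pi/3) + exp(-2*I*pi/3) = 0.)
Dividing by |G| = 9 gives 0/9 = 0, matching the row-orthogonality relation <chi_2, chi_0> = [chi_2 = chi_0].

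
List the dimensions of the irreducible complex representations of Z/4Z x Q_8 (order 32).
Dimensions: 1, 1, 1, 1, 1, 1, 1, 1, 1, 1, 1, 1, 1, 1, 1, 1, 2, 2, 2, 2

There are 20 irreducibles (= number of conjugacy classes). Their dimensions d_i satisfy sum d_i^2 = |G| = 32: 1 + 1 + 1 + 1 + 1 + 1 + 1 + 1 + 1 + 1 + 1 + 1 + 1 + 1 + 1 + 1 + 4 + 4 + 4 + 4 = 32. (For the product with Z/4Z: each of the 4 1-dim characters of Z/4Z tensors with each irrep of Q_8, giving 4 copies of each Q_8-dimension.)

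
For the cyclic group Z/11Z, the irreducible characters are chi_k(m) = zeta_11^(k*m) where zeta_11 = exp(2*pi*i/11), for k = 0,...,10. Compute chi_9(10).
chi_9(10) = zeta_11^90 = exp(4*I*pi/11)

Justification: chi_9(10) = zeta_11^(9*10) = zeta_11^90. Since zeta_11^11 = 1, this equals zeta_11^2 = exp(2*pi*i*2/11) = exp(4*I*pi/11).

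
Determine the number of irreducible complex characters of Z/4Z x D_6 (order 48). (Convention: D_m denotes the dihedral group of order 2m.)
24

Argument: The number of irreducible complex representations of a finite group equals its number of conjugacy classes. For a direct product, #classes(G x H) = #classes(G) * #classes(H). Z/4Z has 4 classes (abelian), D_6 has 6 classes, so 4 * 6 = 24, so Z/4Z x D_6 (order 48) has exactly 24 irreducible complex representations.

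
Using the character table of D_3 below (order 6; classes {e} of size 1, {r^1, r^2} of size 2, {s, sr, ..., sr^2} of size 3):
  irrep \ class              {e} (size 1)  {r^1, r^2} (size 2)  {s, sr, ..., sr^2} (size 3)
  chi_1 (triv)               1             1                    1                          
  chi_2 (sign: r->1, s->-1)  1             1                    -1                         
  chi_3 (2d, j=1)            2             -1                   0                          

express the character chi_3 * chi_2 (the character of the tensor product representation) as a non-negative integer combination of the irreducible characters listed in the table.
chi_3 tensor chi_2 = chi_3 (all other irreducibles have multiplicity 0).

Why: The character of a tensor product is the pointwise product (chi_3 * chi_2)(C) = chi_3(C) * chi_2(C):
  {e}: (2)*(1), {r^1, r^2}: (-1)*(1), {s, sr, ..., sr^2}: (0)*(-1)
so (chi_3 * chi_2) takes values
  {e} -> 2, {r^1, r^2} -> -1, {s, sr, ..., sr^2} -> 0.
Now take the inner product of this character with each irreducible chi from the table, <chi_3*chi_2, chi> = (1/6) sum_C |C| (chi_3*chi_2)(C) conj(chi(C)):
  <chi_3*chi_2, chi_1> = (1/6)[1*(2)*conj(1) + 2*(-1)*conj(1) + 3*(0)*conj(1)]
      = (1/6)[(2) + (-2) + (0)] = 0/6 = 0
  <chi_3*chi_2, chi_2> = (1/6)[1*(2)*conj(1) + 2*(-1)*conj(1) + 3*(0)*conj(-1)]
      = (1/6)[(2) + (-2) + (0)] = 0/6 = 0
  <chi_3*chi_2, chi_3> = (1/6)[1*(2)*conj(2) + 2*(-1)*conj(-1) + 3*(0)*conj(0)]
      = (1/6)[(4) + (2) + (0)] = 6/6 = 1
Hence the multiplicities are chi_3: 1. Dimension check: dim(chi_3)*dim(chi_2) = 2*1 = 2 and sum (mult * dim) = 1*2 = 2.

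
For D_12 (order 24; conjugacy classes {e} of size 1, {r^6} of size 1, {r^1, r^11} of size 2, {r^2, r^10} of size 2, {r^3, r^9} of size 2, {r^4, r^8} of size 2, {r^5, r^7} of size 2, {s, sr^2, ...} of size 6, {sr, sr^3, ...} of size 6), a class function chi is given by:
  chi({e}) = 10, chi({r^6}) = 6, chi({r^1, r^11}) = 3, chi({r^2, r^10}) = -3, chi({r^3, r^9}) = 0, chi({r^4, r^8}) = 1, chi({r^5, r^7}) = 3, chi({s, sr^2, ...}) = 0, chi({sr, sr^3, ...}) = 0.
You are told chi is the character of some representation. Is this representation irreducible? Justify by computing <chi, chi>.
Not irreducible (reducible): <chi, chi> = 8 > 1.

Proof sketch: <chi, chi> = (1/|G|) sum_C |C| * |chi(C)|^2 = (1/24)[1*|10|^2 + 1*|6|^2 + 2*|3|^2 + 2*|-3|^2 + 2*|0|^2 + 2*|1|^2 + 2*|3|^2 + 6*|0|^2 + 6*|0|^2]
  = (1/24)[(100) + (36) + (18) + (18) + (0) + (2) + (18) + (0) + (0)] = 192/24 = 8.
A character is irreducible iff <chi, chi> = 1, so this representation is reducible.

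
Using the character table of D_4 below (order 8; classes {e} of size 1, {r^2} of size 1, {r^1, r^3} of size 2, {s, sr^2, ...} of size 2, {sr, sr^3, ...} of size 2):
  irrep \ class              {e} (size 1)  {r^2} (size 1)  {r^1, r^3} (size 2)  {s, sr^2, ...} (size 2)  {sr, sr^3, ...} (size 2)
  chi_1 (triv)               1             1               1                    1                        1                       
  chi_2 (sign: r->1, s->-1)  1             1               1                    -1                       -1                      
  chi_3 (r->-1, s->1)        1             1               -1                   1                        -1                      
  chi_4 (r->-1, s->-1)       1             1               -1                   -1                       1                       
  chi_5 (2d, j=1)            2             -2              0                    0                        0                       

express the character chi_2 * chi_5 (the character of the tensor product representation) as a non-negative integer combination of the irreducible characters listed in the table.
chi_2 tensor chi_5 = chi_5 (all other irreducibles have multiplicity 0).

Solution. The character of a tensor product is the pointwise product (chi_2 * chi_5)(C) = chi_2(C) * chi_5(C):
  {e}: (1)*(2), {r^2}: (1)*(-2), {r^1, r^3}: (1)*(0), {s, sr^2, ...}: (-1)*(0), {sr, sr^3, ...}: (-1)*(0)
so (chi_2 * chi_5) takes values
  {e} -> 2, {r^2} -> -2, {r^1, r^3} -> 0, {s, sr^2, ...} -> 0, {sr, sr^3, ...} -> 0.
Now take the inner product of this character with each irreducible chi from the table, <chi_2*chi_5, chi> = (1/8) sum_C |C| (chi_2*chi_5)(C) conj(chi(C)):
  <chi_2*chi_5, chi_1> = (1/8)[1*(2)*conj(1) + 1*(-2)*conj(1) + 2*(0)*conj(1) + 2*(0)*conj(1) + 2*(0)*conj(1)]
      = (1/8)[(2) + (-2) + (0) + (0) + (0)] = 0/8 = 0
  <chi_2*chi_5, chi_2> = (1/8)[1*(2)*conj(1) + 1*(-2)*conj(1) + 2*(0)*conj(1) + 2*(0)*conj(-1) + 2*(0)*conj(-1)]
      = (1/8)[(2) + (-2) + (0) + (0) + (0)] = 0/8 = 0
  <chi_2*chi_5, chi_3> = (1/8)[1*(2)*conj(1) + 1*(-2)*conj(1) + 2*(0)*conj(-1) + 2*(0)*conj(1) + 2*(0)*conj(-1)]
      = (1/8)[(2) + (-2) + (0) + (0) + (0)] = 0/8 = 0
  <chi_2*chi_5, chi_4> = (1/8)[1*(2)*conj(1) + 1*(-2)*conj(1) + 2*(0)*conj(-1) + 2*(0)*conj(-1) + 2*(0)*conj(1)]
      = (1/8)[(2) + (-2) + (0) + (0) + (0)] = 0/8 = 0
  <chi_2*chi_5, chi_5> = (1/8)[1*(2)*conj(2) + 1*(-2)*conj(-2) + 2*(0)*conj(0) + 2*(0)*conj(0) + 2*(0)*conj(0)]
      = (1/8)[(4) + (4) + (0) + (0) + (0)] = 8/8 = 1
Hence the multiplicities are chi_5: 1. Dimension check: dim(chi_2)*dim(chi_5) = 1*2 = 2 and sum (mult * dim) = 1*2 = 2.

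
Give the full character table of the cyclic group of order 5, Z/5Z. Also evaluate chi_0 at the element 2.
Character table of Z/5Z (irreps indexed chi_0,...,chi_4 with chi_k(m) = zeta_5^(k*m), zeta_5 = exp(2*pi*i/5)):
  irrep \ class  {0} (size 1)  {1} (size 1)    {2} (size 1)    {3} (size 1)    {4} (size 1)  
  chi_0          1             1               1               1               1             
  chi_1          1             exp(2*I*pi/5)   exp(4*I*pi/5)   exp(-4*I*pi/5)  exp(-2*I*pi/5)
  chi_2          1             exp(4*I*pi/5)   exp(-2*I*pi/5)  exp(2*I*pi/5)   exp(-4*I*pi/5)
  chi_3          1             exp(-4*I*pi/5)  exp(2*I*pi/5)   exp(-2*I*pi/5)  exp(4*I*pi/5) 
  chi_4          1             exp(-2*I*pi/5)  exp(-4*I*pi/5)  exp(4*I*pi/5)   exp(2*I*pi/5) 

Spot check: chi_0(2) = zeta_5^(0*2) = zeta_5^0 = 1.

Z/5Z is abelian, so all 5 irreducible complex representations are 1-dimensional. They are given by chi_k(m) = zeta_5^(k*m) for k = 0,...,4. Row orthogonality: sum_m chi_k(m) conj(chi_l(m)) = 5 * [k = l].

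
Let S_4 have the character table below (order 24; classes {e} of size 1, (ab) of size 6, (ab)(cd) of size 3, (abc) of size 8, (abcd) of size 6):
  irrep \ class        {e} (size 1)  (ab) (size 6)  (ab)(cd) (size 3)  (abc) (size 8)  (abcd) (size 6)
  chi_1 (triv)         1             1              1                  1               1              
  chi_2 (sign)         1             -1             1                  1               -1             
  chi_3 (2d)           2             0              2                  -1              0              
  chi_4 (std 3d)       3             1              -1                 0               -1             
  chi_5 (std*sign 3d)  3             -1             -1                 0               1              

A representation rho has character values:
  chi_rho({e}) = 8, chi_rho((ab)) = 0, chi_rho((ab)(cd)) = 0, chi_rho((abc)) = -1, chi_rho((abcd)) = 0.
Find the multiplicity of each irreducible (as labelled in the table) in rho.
Multiplicities: chi_1: 0, chi_2: 0, chi_3: 1, chi_4: 1, chi_5: 1.

Solution. Use <chi_rho, chi> = (1/|G|) sum_C |C| * chi_rho(C) * conj(chi(C)) with |G| = 24 for each irreducible chi in the table:
  <chi_rho, chi_1> = (1/24)[1*(8)*conj(1) + 6*(0)*conj(1) + 3*(0)*conj(1) + 8*(-1)*conj(1) + 6*(0)*conj(1)]
      = (1/24)[(8) + (0) + (0) + (-8) + (0)] = 0/24 = 0
  <chi_rho, chi_2> = (1/24)[1*(8)*conj(1) + 6*(0)*conj(-1) + 3*(0)*conj(1) + 8*(-1)*conj(1) + 6*(0)*conj(-1)]
      = (1/24)[(8) + (0) + (0) + (-8) + (0)] = 0/24 = 0
  <chi_rho, chi_3> = (1/24)[1*(8)*conj(2) + 6*(0)*conj(0) + 3*(0)*conj(2) + 8*(-1)*conj(-1) + 6*(0)*conj(0)]
      = (1/24)[(16) + (0) + (0) + (8) + (0)] = 24/24 = 1
  <chi_rho, chi_4> = (1/24)[1*(8)*conj(3) + 6*(0)*conj(1) + 3*(0)*conj(-1) + 8*(-1)*conj(0) + 6*(0)*conj(-1)]
      = (1/24)[(24) + (0) + (0) + (0) + (0)] = 24/24 = 1
  <chi_rho, chi_5> = (1/24)[1*(8)*conj(3) + 6*(0)*conj(-1) + 3*(0)*conj(-1) + 8*(-1)*conj(0) + 6*(0)*conj(1)]
      = (1/24)[(24) + (0) + (0) + (0) + (0)] = 24/24 = 1
Dimension check: dim(rho) = sum (mult * dim) = 0*1 + 0*1 + 1*2 + 1*3 + 1*3 = 8 = chi_rho(e) = 8.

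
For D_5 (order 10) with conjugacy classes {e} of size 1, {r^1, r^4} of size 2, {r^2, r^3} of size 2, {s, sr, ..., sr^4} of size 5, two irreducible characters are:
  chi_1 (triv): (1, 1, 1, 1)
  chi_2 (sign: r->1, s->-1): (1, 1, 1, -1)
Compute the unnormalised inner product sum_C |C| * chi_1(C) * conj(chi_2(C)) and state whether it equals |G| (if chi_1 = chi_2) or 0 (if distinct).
Sum = 0; so <chi_1, chi_2> = 0 (distinct irreducibles are orthogonal).

Compute term by term over conjugacy classes (|C| * chi_1(C) * conj(chi_2(C))):
  1*(1)*conj(1) + 2*(1)*conj(1) + 2*(1)*conj(1) + 5*(1)*conj(-1)
  = (1) + (2) + (2) + (-5)
  = 0.
Dividing by |G| = 10 gives 0/10 = 0, matching the row-orthogonality relation <chi_1, chi_2> = [chi_1 = chi_2].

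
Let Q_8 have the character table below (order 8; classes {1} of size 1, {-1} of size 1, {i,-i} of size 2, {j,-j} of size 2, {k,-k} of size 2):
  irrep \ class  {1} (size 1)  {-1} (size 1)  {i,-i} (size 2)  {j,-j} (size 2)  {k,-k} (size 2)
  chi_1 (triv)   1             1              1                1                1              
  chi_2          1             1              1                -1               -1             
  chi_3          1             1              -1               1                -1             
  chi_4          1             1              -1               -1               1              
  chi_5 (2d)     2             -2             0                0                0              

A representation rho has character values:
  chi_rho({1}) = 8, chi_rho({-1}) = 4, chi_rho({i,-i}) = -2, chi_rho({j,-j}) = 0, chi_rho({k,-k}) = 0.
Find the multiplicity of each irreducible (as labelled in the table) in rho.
Multiplicities: chi_1: 1, chi_2: 1, chi_3: 2, chi_4: 2, chi_5: 1.

Proof sketch: Use <chi_rho, chi> = (1/|G|) sum_C |C| * chi_rho(C) * conj(chi(C)) with |G| = 8 for each irreducible chi in the table:
  <chi_rho, chi_1> = (1/8)[1*(8)*conj(1) + 1*(4)*conj(1) + 2*(-2)*conj(1) + 2*(0)*conj(1) + 2*(0)*conj(1)]
      = (1/8)[(8) + (4) + (-4) + (0) + (0)] = 8/8 = 1
  <chi_rho, chi_2> = (1/8)[1*(8)*conj(1) + 1*(4)*conj(1) + 2*(-2)*conj(1) + 2*(0)*conj(-1) + 2*(0)*conj(-1)]
      = (1/8)[(8) + (4) + (-4) + (0) + (0)] = 8/8 = 1
  <chi_rho, chi_3> = (1/8)[1*(8)*conj(1) + 1*(4)*conj(1) + 2*(-2)*conj(-1) + 2*(0)*conj(1) + 2*(0)*conj(-1)]
      = (1/8)[(8) + (4) + (4) + (0) + (0)] = 16/8 = 2
  <chi_rho, chi_4> = (1/8)[1*(8)*conj(1) + 1*(4)*conj(1) + 2*(-2)*conj(-1) + 2*(0)*conj(-1) + 2*(0)*conj(1)]
      = (1/8)[(8) + (4) + (4) + (0) + (0)] = 16/8 = 2
  <chi_rho, chi_5> = (1/8)[1*(8)*conj(2) + 1*(4)*conj(-2) + 2*(-2)*conj(0) + 2*(0)*conj(0) + 2*(0)*conj(0)]
      = (1/8)[(16) + (-8) + (0) + (0) + (0)] = 8/8 = 1
Dimension check: dim(rho) = sum (mult * dim) = 1*1 + 1*1 + 2*1 + 2*1 + 1*2 = 8 = chi_rho(e) = 8.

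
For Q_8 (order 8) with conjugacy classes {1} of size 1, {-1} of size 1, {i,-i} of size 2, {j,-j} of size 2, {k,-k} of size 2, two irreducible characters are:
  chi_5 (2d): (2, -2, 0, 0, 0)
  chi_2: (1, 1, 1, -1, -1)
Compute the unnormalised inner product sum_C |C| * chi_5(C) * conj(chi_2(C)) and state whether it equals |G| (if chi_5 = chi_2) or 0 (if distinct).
Sum = 0; so <chi_5, chi_2> = 0 (distinct irreducibles are orthogonal).

Reasoning: Compute term by term over conjugacy classes (|C| * chi_5(C) * conj(chi_2(C))):
  1*(2)*conj(1) + 1*(-2)*conj(1) + 2*(0)*conj(1) + 2*(0)*conj(-1) + 2*(0)*conj(-1)
  = (2) + (-2) + (0) + (0) + (0)
  = 0.
Dividing by |G| = 8 gives 0/8 = 0, matching the row-orthogonality relation <chi_5, chi_2> = [chi_5 = chi_2].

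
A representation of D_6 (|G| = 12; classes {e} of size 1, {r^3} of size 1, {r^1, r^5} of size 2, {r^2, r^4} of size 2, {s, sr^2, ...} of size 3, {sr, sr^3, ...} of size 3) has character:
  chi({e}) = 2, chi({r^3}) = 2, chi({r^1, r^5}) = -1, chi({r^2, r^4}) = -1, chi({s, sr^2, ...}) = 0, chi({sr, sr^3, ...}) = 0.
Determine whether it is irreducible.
Irreducible: <chi, chi> = 1.

<chi, chi> = (1/|G|) sum_C |C| * |chi(C)|^2 = (1/12)[1*|2|^2 + 1*|2|^2 + 2*|-1|^2 + 2*|-1|^2 + 3*|0|^2 + 3*|0|^2]
  = (1/12)[(4) + (4) + (2) + (2) + (0) + (0)] = 12/12 = 1.
A character is irreducible iff <chi, chi> = 1, so this representation is irreducible.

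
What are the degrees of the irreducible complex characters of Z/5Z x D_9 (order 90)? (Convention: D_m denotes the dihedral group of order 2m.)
Dimensions: 1, 1, 1, 1, 1, 1, 1, 1, 1, 1, 2, 2, 2, 2, 2, 2, 2, 2, 2, 2, 2, 2, 2, 2, 2, 2, 2, 2, 2, 2

Why: There are 30 irreducibles (= number of conjugacy classes). Their dimensions d_i satisfy sum d_i^2 = |G| = 90: 1 + 1 + 1 + 1 + 1 + 1 + 1 + 1 + 1 + 1 + 4 + 4 + 4 + 4 + 4 + 4 + 4 + 4 + 4 + 4 + 4 + 4 + 4 + 4 + 4 + 4 + 4 + 4 + 4 + 4 = 90. (For the product with Z/5Z: each of the 5 1-dim characters of Z/5Z tensors with each irrep of D_9, giving 5 copies of each D_9-dimension.)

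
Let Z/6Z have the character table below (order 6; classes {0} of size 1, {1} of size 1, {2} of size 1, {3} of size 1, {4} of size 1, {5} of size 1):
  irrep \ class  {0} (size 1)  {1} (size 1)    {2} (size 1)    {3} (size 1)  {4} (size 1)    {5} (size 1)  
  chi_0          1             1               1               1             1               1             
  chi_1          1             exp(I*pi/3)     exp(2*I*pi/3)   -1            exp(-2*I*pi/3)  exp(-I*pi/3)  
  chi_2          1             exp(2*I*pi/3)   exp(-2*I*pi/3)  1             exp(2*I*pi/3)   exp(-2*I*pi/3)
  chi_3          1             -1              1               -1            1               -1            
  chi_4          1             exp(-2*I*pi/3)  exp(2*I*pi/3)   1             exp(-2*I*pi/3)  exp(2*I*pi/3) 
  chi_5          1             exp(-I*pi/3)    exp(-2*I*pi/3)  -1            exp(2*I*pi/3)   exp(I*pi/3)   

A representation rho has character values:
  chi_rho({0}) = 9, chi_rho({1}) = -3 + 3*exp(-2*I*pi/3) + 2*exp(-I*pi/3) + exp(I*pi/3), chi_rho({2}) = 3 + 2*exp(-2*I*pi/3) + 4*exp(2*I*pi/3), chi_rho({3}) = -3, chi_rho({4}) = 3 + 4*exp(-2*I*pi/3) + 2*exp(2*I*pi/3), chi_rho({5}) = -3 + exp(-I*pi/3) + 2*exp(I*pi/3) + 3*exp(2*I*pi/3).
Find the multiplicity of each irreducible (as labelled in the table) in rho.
Multiplicities: chi_0: 0, chi_1: 1, chi_2: 0, chi_3: 3, chi_4: 3, chi_5: 2.

Proof sketch: Use <chi_rho, chi> = (1/|G|) sum_C |C| * chi_rho(C) * conj(chi(C)) with |G| = 6 for each irreducible chi in the table:
  <chi_rho, chi_0> = (1/6)[1*(9)*conj(1) + 1*(-3 + 3*exp(-2*I*pi/3) + 2*exp(-I*pi/3) + exp(I*pi/3))*conj(1) + 1*(3 + 2*exp(-2*I*pi/3) + 4*exp(2*I*pi/3))*conj(1) + 1*(-3)*conj(1) + 1*(3 + 4*exp(-2*I*pi/3) + 2*exp(2*I*pi/3))*conj(1) + 1*(-3 + exp(-I*pi/3) + 2*exp(I*pi/3) + 3*exp(2*I*pi/3))*conj(1)]
      = (1/6)[(9) + (-3 + 3*exp(-2*I*pi/3) + 2*exp(-I*pi/3) + exp(I*pi/3)) + (3 + 2*exp(-2*I*pi/3) + 4*exp(2*I*pi/3)) + (-3) + (3 + 4*exp(-2*I*pi/3) + 2*exp(2*I*pi/3)) + (-3 + exp(-I*pi/3) + 2*exp(I*pi/3) + 3*exp(2*I*pi/3))] = 0/6 = 0
  <chi_rho, chi_1> = (1/6)[1*(9)*conj(1) + 1*(-3 + 3*exp(-2*I*pi/3) + 2*exp(-I*pi/3) + exp(I*pi/3))*conj(exp(I*pi/3)) + 1*(3 + 2*exp(-2*I*pi/3) + 4*exp(2*I*pi/3))*conj(exp(2*I*pi/3)) + 1*(-3)*conj(-1) + 1*(3 + 4*exp(-2*I*pi/3) + 2*exp(2*I*pi/3))*conj(exp(-2*I*pi/3)) + 1*(-3 + exp(-I*pi/3) + 2*exp(I*pi/3) + 3*exp(2*I*pi/3))*conj(exp(-I*pi/3))]
      = (1/6)[(9) + (-2 + 2*exp(-2*I*pi/3) - 3*exp(-I*pi/3)) + (4 + 3*exp(-2*I*pi/3) + 2*exp(2*I*pi/3)) + (3) + (4 + 2*exp(-2*I*pi/3) + 3*exp(2*I*pi/3)) + (-2 - 3*exp(I*pi/3) + 2*exp(2*I*pi/3))] = 6/6 = 1
  <chi_rho, chi_2> = (1/6)[1*(9)*conj(1) + 1*(-3 + 3*exp(-2*I*pi/3) + 2*exp(-I*pi/3) + exp(I*pi/3))*conj(exp(2*I*pi/3)) + 1*(3 + 2*exp(-2*I*pi/3) + 4*exp(2*I*pi/3))*conj(exp(-2*I*pi/3)) + 1*(-3)*conj(1) + 1*(3 + 4*exp(-2*I*pi/3) + 2*exp(2*I*pi/3))*conj(exp(2*I*pi/3)) + 1*(-3 + exp(-I*pi/3) + 2*exp(I*pi/3) + 3*exp(2*I*pi/3))*conj(exp(-2*I*pi/3))]
      = (1/6)[(9) + (-2 + exp(-I*pi/3) + 3*exp(2*I*pi/3) - 3*exp(-2*I*pi/3)) + (2 + 4*exp(-2*I*pi/3) + 3*exp(2*I*pi/3)) + (-3) + (2 + 3*exp(-2*I*pi/3) + 4*exp(2*I*pi/3)) + (-2 + 3*exp(-2*I*pi/3) - 3*exp(2*I*pi/3) + exp(I*pi/3))] = 0/6 = 0
  <chi_rho, chi_3> = (1/6)[1*(9)*conj(1) + 1*(-3 + 3*exp(-2*I*pi/3) + 2*exp(-I*pi/3) + exp(I*pi/3))*conj(-1) + 1*(3 + 2*exp(-2*I*pi/3) + 4*exp(2*I*pi/3))*conj(1) + 1*(-3)*conj(-1) + 1*(3 + 4*exp(-2*I*pi/3) + 2*exp(2*I*pi/3))*conj(1) + 1*(-3 + exp(-I*pi/3) + 2*exp(I*pi/3) + 3*exp(2*I*pi/3))*conj(-1)]
      = (1/6)[(9) + (3 - exp(I*pi/3) - 2*exp(-I*pi/3) - 3*exp(-2*I*pi/3)) + (3 + 2*exp(-2*I*pi/3) + 4*exp(2*I*pi/3)) + (3) + (3 + 4*exp(-2*I*pi/3) + 2*exp(2*I*pi/3)) + (3 - 3*exp(2*I*pi/3) - 2*exp(I*pi/3) - exp(-I*pi/3))] = 18/6 = 3
  <chi_rho, chi_4> = (1/6)[1*(9)*conj(1) + 1*(-3 + 3*exp(-2*I*pi/3) + 2*exp(-I*pi/3) + exp(I*pi/3))*conj(exp(-2*I*pi/3)) + 1*(3 + 2*exp(-2*I*pi/3) + 4*exp(2*I*pi/3))*conj(exp(2*I*pi/3)) + 1*(-3)*conj(1) + 1*(3 + 4*exp(-2*I*pi/3) + 2*exp(2*I*pi/3))*conj(exp(-2*I*pi/3)) + 1*(-3 + exp(-I*pi/3) + 2*exp(I*pi/3) + 3*exp(2*I*pi/3))*conj(exp(2*I*pi/3))]
      = (1/6)[(9) + (2 - 3*exp(2*I*pi/3) + 2*exp(I*pi/3)) + (4 + 3*exp(-2*I*pi/3) + 2*exp(2*I*pi/3)) + (-3) + (4 + 2*exp(-2*I*pi/3) + 3*exp(2*I*pi/3)) + (2 + 2*exp(-I*pi/3) - 3*exp(-2*I*pi/3))] = 18/6 = 3
  <chi_rho, chi_5> = (1/6)[1*(9)*conj(1) + 1*(-3 + 3*exp(-2*I*pi/3) + 2*exp(-I*pi/3) + exp(I*pi/3))*conj(exp(-I*pi/3)) + 1*(3 + 2*exp(-2*I*pi/3) + 4*exp(2*I*pi/3))*conj(exp(-2*I*pi/3)) + 1*(-3)*conj(-1) + 1*(3 + 4*exp(-2*I*pi/3) + 2*exp(2*I*pi/3))*conj(exp(2*I*pi/3)) + 1*(-3 + exp(-I*pi/3) + 2*exp(I*pi/3) + 3*exp(2*I*pi/3))*conj(exp(I*pi/3))]
      = (1/6)[(9) + (2 - 3*exp(I*pi/3) + 3*exp(-I*pi/3) + exp(2*I*pi/3)) + (2 + 4*exp(-2*I*pi/3) + 3*exp(2*I*pi/3)) + (3) + (2 + 3*exp(-2*I*pi/3) + 4*exp(2*I*pi/3)) + (2 + exp(-2*I*pi/3) - 3*exp(-I*pi/3) + 3*exp(I*pi/3))] = 12/6 = 2
(Exp terms are combined using exp(i*s)*conj(exp(i*t)) = exp(i*(s-t)), and sums of them are collapsed using the identity that for every m > 1 the m distinct m-th roots of unity sum to 0, e.g. 1 + exp(2*I*pi/3) + exp(-2*I*pi/3) = 0.)
Dimension check: dim(rho) = sum (mult * dim) = 0*1 + 1*1 + 0*1 + 3*1 + 3*1 + 2*1 = 9 = chi_rho(e) = 9.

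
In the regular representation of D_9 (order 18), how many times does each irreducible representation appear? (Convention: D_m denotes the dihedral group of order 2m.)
Each irreducible V_i of dimension d_i appears with multiplicity d_i, i.e. rho_reg = (direct sum over all irreducibles V_i) d_i V_i. The irreducible dimensions for D_9 are 1, 1, 2, 2, 2, 2: 2 irreducibles of dimension 1, each with multiplicity 1; 4 irreducibles of dimension 2, each with multiplicity 2. Total dimension 2*1*1 + 4*2*2 = 18 = |G|.

Proof sketch: General theorem: in the regular representation of a finite group G, each irreducible appears with multiplicity equal to its dimension. Check: dim(rho_reg) = sum d_i^2 = 1 + 1 + 4 + 4 + 4 + 4 = 18 = |G|.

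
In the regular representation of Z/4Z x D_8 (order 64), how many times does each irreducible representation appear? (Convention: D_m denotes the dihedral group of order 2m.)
Each irreducible V_i of dimension d_i appears with multiplicity d_i, i.e. rho_reg = (direct sum over all irreducibles V_i) d_i V_i. The irreducible dimensions for Z/4Z x D_8 are 1, 1, 1, 1, 1, 1, 1, 1, 1, 1, 1, 1, 1, 1, 1, 1, 2, 2, 2, 2, 2, 2, 2, 2, 2, 2, 2, 2: 16 irreducibles of dimension 1, each with multiplicity 1; 12 irreducibles of dimension 2, each with multiplicity 2. Total dimension 16*1*1 + 12*2*2 = 64 = |G|.

General theorem: in the regular representation of a finite group G, each irreducible appears with multiplicity equal to its dimension. Check: dim(rho_reg) = sum d_i^2 = 1 + 1 + 1 + 1 + 1 + 1 + 1 + 1 + 1 + 1 + 1 + 1 + 1 + 1 + 1 + 1 + 4 + 4 + 4 + 4 + 4 + 4 + 4 + 4 + 4 + 4 + 4 + 4 = 64 = |G|.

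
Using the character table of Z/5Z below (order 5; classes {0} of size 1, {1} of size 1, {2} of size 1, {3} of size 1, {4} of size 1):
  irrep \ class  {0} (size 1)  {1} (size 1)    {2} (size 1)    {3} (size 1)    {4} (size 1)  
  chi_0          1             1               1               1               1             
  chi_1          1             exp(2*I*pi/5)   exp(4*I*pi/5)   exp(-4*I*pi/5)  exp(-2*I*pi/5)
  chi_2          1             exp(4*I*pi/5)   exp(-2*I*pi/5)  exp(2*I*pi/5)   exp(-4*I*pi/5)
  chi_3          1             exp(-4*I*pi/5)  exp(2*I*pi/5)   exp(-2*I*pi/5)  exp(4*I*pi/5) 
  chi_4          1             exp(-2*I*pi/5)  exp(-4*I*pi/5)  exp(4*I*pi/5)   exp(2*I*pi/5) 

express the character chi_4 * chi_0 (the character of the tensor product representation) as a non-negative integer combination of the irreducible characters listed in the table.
chi_4 tensor chi_0 = chi_4 (all other irreducibles have multiplicity 0).

Details: The character of a tensor product is the pointwise product (chi_4 * chi_0)(C) = chi_4(C) * chi_0(C):
  {0}: (1)*(1), {1}: (exp(-2*I*pi/5))*(1), {2}: (exp(-4*I*pi/5))*(1), {3}: (exp(4*I*pi/5))*(1), {4}: (exp(2*I*pi/5))*(1)
so (chi_4 * chi_0) takes values
  {0} -> 1, {1} -> exp(-2*I*pi/5), {2} -> exp(-4*I*pi/5), {3} -> exp(4*I*pi/5), {4} -> exp(2*I*pi/5).
Now take the inner product of this character with each irreducible chi from the table, <chi_4*chi_0, chi> = (1/5) sum_C |C| (chi_4*chi_0)(C) conj(chi(C)):
  <chi_4*chi_0, chi_0> = (1/5)[1*(1)*conj(1) + 1*(exp(-2*I*pi/5))*conj(1) + 1*(exp(-4*I*pi/5))*conj(1) + 1*(exp(4*I*pi/5))*conj(1) + 1*(exp(2*I*pi/5))*conj(1)]
      = (1/5)[(1) + (exp(-2*I*pi/5)) + (exp(-4*I*pi/5)) + (exp(4*I*pi/5)) + (exp(2*I*pi/5))] = 0/5 = 0
  <chi_4*chi_0, chi_1> = (1/5)[1*(1)*conj(1) + 1*(exp(-2*I*pi/5))*conj(exp(2*I*pi/5)) + 1*(exp(-4*I*pi/5))*conj(exp(4*I*pi/5)) + 1*(exp(4*I*pi/5))*conj(exp(-4*I*pi/5)) + 1*(exp(2*I*pi/5))*conj(exp(-2*I*pi/5))]
      = (1/5)[(1) + (exp(-4*I*pi/5)) + (exp(2*I*pi/5)) + (exp(-2*I*pi/5)) + (exp(4*I*pi/5))] = 0/5 = 0
  <chi_4*chi_0, chi_2> = (1/5)[1*(1)*conj(1) + 1*(exp(-2*I*pi/5))*conj(exp(4*I*pi/5)) + 1*(exp(-4*I*pi/5))*conj(exp(-2*I*pi/5)) + 1*(exp(4*I*pi/5))*conj(exp(2*I*pi/5)) + 1*(exp(2*I*pi/5))*conj(exp(-4*I*pi/5))]
      = (1/5)[(1) + (exp(4*I*pi/5)) + (exp(-2*I*pi/5)) + (exp(2*I*pi/5)) + (exp(-4*I*pi/5))] = 0/5 = 0
  <chi_4*chi_0, chi_3> = (1/5)[1*(1)*conj(1) + 1*(exp(-2*I*pi/5))*conj(exp(-4*I*pi/5)) + 1*(exp(-4*I*pi/5))*conj(exp(2*I*pi/5)) + 1*(exp(4*I*pi/5))*conj(exp(-2*I*pi/5)) + 1*(exp(2*I*pi/5))*conj(exp(4*I*pi/5))]
      = (1/5)[(1) + (exp(2*I*pi/5)) + (exp(4*I*pi/5)) + (exp(-4*I*pi/5)) + (exp(-2*I*pi/5))] = 0/5 = 0
  <chi_4*chi_0, chi_4> = (1/5)[1*(1)*conj(1) + 1*(exp(-2*I*pi/5))*conj(exp(-2*I*pi/5)) + 1*(exp(-4*I*pi/5))*conj(exp(-4*I*pi/5)) + 1*(exp(4*I*pi/5))*conj(exp(4*I*pi/5)) + 1*(exp(2*I*pi/5))*conj(exp(2*I*pi/5))]
      = (1/5)[(1) + (1) + (1) + (1) + (1)] = 5/5 = 1
(Exp terms are combined using exp(i*s)*conj(exp(i*t)) = exp(i*(s-t)), and sums of them are collapsed using the identity that for every m > 1 the m distinct m-th roots of unity sum to 0, e.g. 1 + exp(2*I*pi/3) + exp(-2*I*pi/3) = 0.)
Hence the multiplicities are chi_4: 1. Dimension check: dim(chi_4)*dim(chi_0) = 1*1 = 1 and sum (mult * dim) = 1*1 = 1.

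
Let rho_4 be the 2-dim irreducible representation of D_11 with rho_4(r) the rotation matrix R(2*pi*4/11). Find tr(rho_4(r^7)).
chi_{rho_4}(r^7) = 2*cos(2*pi*4*7/11) = -2*cos(pi/11)

Details: rho_4(r^7) is rotation by angle 2*pi*4*7/11, whose trace is 2*cos(2*pi*4*7/11) = -2*cos(pi/11).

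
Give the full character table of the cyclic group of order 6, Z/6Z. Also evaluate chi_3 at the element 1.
Character table of Z/6Z (irreps indexed chi_0,...,chi_5 with chi_k(m) = zeta_6^(k*m), zeta_6 = exp(2*pi*i/6)):
  irrep \ class  {0} (size 1)  {1} (size 1)    {2} (size 1)    {3} (size 1)  {4} (size 1)    {5} (size 1)  
  chi_0          1             1               1               1             1               1             
  chi_1          1             exp(I*pi/3)     exp(2*I*pi/3)   -1            exp(-2*I*pi/3)  exp(-I*pi/3)  
  chi_2          1             exp(2*I*pi/3)   exp(-2*I*pi/3)  1             exp(2*I*pi/3)   exp(-2*I*pi/3)
  chi_3          1             -1              1               -1            1               -1            
  chi_4          1             exp(-2*I*pi/3)  exp(2*I*pi/3)   1             exp(-2*I*pi/3)  exp(2*I*pi/3) 
  chi_5          1             exp(-I*pi/3)    exp(-2*I*pi/3)  -1            exp(2*I*pi/3)   exp(I*pi/3)   

Spot check: chi_3(1) = zeta_6^(3*1) = zeta_6^3 = -1.

Reasoning: Z/6Z is abelian, so all 6 irreducible complex representations are 1-dimensional. They are given by chi_k(m) = zeta_6^(k*m) for k = 0,...,5. Row orthogonality: sum_m chi_k(m) conj(chi_l(m)) = 6 * [k = l].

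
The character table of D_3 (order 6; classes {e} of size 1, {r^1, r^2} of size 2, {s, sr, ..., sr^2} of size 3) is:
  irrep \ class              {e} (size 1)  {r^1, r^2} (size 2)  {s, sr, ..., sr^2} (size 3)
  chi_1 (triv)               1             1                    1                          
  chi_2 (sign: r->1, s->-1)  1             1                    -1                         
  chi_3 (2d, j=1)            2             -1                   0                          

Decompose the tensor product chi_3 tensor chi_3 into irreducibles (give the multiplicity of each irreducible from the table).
chi_3 tensor chi_3 = chi_1 + chi_2 + chi_3 (all other irreducibles have multiplicity 0).

Reasoning: The character of a tensor product is the pointwise product (chi_3 * chi_3)(C) = chi_3(C) * chi_3(C):
  {e}: (2)*(2), {r^1, r^2}: (-1)*(-1), {s, sr, ..., sr^2}: (0)*(0)
so (chi_3 * chi_3) takes values
  {e} -> 4, {r^1, r^2} -> 1, {s, sr, ..., sr^2} -> 0.
Now take the inner product of this character with each irreducible chi from the table, <chi_3*chi_3, chi> = (1/6) sum_C |C| (chi_3*chi_3)(C) conj(chi(C)):
  <chi_3*chi_3, chi_1> = (1/6)[1*(4)*conj(1) + 2*(1)*conj(1) + 3*(0)*conj(1)]
      = (1/6)[(4) + (2) + (0)] = 6/6 = 1
  <chi_3*chi_3, chi_2> = (1/6)[1*(4)*conj(1) + 2*(1)*conj(1) + 3*(0)*conj(-1)]
      = (1/6)[(4) + (2) + (0)] = 6/6 = 1
  <chi_3*chi_3, chi_3> = (1/6)[1*(4)*conj(2) + 2*(1)*conj(-1) + 3*(0)*conj(0)]
      = (1/6)[(8) + (-2) + (0)] = 6/6 = 1
Hence the multiplicities are chi_1: 1, chi_2: 1, chi_3: 1. Dimension check: dim(chi_3)*dim(chi_3) = 2*2 = 4 and sum (mult * dim) = 1*1 + 1*1 + 1*2 = 4.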